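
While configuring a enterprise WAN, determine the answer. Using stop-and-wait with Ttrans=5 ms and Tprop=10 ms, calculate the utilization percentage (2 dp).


Given: Ttrans = 5 ms, Tprop = 10 ms
RTT = 2 * Tprop = 2 * 10 = 20 ms
U = Ttrans / (Ttrans + RTT)
U = 5 / (5 + 20)
U = 5 / 25 = 0.2
U% = 20.00%

20.00


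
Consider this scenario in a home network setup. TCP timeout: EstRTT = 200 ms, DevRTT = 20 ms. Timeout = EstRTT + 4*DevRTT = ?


Given: EstRTT = 200 ms, DevRTT = 20 ms
Timeout = EstRTT + 4 * DevRTT
4 * DevRTT = 4 * 20 = 80
Timeout = 200 + 80 = 280 ms

280


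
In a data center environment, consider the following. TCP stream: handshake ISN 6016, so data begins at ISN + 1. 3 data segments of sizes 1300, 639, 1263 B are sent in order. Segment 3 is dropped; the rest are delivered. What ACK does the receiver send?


SYN uses sequence number 6016; first data byte = ISN + 1 = 6017.
Segment 1: SEQ = 6017, len = 1300 B, covers [6017, 7316]
Segment 2: SEQ = 7317, len = 639 B, covers [7317, 7955]
Segment 3: SEQ = 7956, len = 1263 B, covers [7956, 9218] [LOST]
In-order data received: bytes [6017, 7955] (segments 1..2).
Segment 3 missing -> gap begins at byte 7956.
Cumulative ACK = next expected in-order byte = 6017 + 1300 + 639 = 7956

7956


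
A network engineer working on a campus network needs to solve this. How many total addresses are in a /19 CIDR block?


Given: CIDR prefix /19
Host bits = 32 - 19 = 13
Total addresses = 2^13 = 8192

8192


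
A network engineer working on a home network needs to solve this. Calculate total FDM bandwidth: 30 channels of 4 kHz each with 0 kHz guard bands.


Given: 30 channels, 4 kHz each, guard = 0 kHz
Channel bandwidth = 30 * 4 = 120 kHz
Guard bands = 29 gaps * 0 kHz = 0 kHz
Total = 120 + 0 = 120 kHz

120


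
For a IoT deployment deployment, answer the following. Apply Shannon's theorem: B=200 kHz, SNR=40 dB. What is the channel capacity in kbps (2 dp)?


Given: B = 200 kHz, SNR = 40 dB
SNR linear = 10^(40/10) = 10000
1 + SNR = 10001
log2(10001) = 13.2878566418
C = 200 * 1000 * 13.2878566418 = 2657571.3284 bps
C = 2657.571328 kbps -> 2657.57 kbps (2 dp)

2657.57


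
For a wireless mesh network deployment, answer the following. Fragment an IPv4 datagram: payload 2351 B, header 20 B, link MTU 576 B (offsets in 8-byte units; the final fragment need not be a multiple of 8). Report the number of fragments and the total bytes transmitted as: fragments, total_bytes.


Max data per non-final fragment = floor((MTU - header)/8)*8 = floor((576 - 20)/8)*8 = floor(556/8)*8 = 552 B
Final fragment needs no 8-byte alignment: it can carry up to MTU - header = 556 B
Non-final fragments needed = ceil((payload - 556) / 552) = ceil(1795/552) = ceil(3.2518) = 4
Number of fragments = 4 + 1 = 5
Fragment sizes (data): 4 * 552 B + 143 B (last, 143 <= 556 OK)
Total bytes sent = payload + n_frags * header = 2351 + 5*20 = 2351 + 100 = 2451 B

5, 2451


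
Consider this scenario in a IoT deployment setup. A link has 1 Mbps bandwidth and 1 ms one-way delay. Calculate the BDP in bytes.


Given: bandwidth = 1 Mbps, delay = 1 ms
BDP in bits = 1 * 10^6 * 1 / 1000
BDP in bits = 1000
BDP in bytes = 1000 / 8 = 125

125


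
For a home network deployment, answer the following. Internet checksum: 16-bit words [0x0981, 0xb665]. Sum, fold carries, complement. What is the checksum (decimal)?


Given words: [0x0981, 0xb665]
Step 1: Sum all words
Raw sum = 2433 + 46693 = 49126
One's complement = ~49126 & 0xFFFF = 16409

16409


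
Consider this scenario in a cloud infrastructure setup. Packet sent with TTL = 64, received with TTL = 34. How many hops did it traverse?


Given: initial TTL = 64, received TTL = 34
Hops = initial TTL - received TTL
Hops = 64 - 34 = 30

30


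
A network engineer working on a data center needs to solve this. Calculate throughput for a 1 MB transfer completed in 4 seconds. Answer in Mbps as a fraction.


Given: file = 1 MB, time = 4 s
File in Mb = 1 * 8 = 8 Mb
Throughput = 8 / 4 Mbps
Throughput = 2 Mbps

2


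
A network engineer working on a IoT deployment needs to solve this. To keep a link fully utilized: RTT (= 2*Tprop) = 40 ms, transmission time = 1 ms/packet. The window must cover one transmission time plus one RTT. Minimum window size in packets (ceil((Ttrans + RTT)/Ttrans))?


Given: Ttrans = 1 ms, RTT = 40 ms (= 2 * Tprop, Tprop = 20 ms)
Time until first ACK returns = Ttrans + RTT = 1 + 40 = 41 ms
Need W * Ttrans >= Ttrans + RTT  ->  W >= (Ttrans + RTT) / Ttrans
(Ttrans + RTT) / Ttrans = 41 / 1 = 41
W_min = ceil(41) = 41

41


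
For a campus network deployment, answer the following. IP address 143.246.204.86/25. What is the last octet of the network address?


Given: IP = 143.246.204.86, prefix = /25
Subnet mask = 255.255.255.128
Last octet of IP: 86
Last octet of mask: 128
Network last octet = 86 AND 128 = 0

0


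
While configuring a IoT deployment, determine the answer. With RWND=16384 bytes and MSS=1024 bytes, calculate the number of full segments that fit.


Given: RWND = 16384 bytes, MSS = 1024 bytes
Full segments = floor(RWND / MSS)
Full segments = floor(16384 / 1024)
Full segments = floor(16.0) = 16

16


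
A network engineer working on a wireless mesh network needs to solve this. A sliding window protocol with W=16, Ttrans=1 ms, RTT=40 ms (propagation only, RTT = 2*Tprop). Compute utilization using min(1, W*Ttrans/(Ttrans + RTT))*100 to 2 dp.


Given: W = 16, Ttrans = 1 ms, RTT = 40 ms (= 2 * Tprop, Tprop = 20 ms)
Cycle time = Ttrans + RTT = 1 + 40 = 41 ms (first packet sent until its ACK returns)
W * Ttrans = 16 * 1 = 16 ms of sending per cycle
W * Ttrans / (Ttrans + RTT) = 16 / 41 = 0.390244
U = min(1, 0.390244) = 0.390244
U% = 39.02%

39.02


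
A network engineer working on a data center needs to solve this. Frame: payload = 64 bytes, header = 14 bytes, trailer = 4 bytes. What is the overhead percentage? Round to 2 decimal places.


Given: payload = 64 B, header = 14 B, trailer = 4 B
Overhead bytes = header + trailer = 14 + 4 = 18
Total frame = payload + overhead = 64 + 18 = 82
Overhead % = 18 / 82 * 100 = 21.9512% -> 21.95% (2 dp)

21.95


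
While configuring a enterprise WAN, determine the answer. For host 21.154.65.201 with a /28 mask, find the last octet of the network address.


Given: IP = 21.154.65.201, prefix = /28
Subnet mask = 255.255.255.240
Last octet of IP: 201
Last octet of mask: 240
Network last octet = 201 AND 240 = 192

192


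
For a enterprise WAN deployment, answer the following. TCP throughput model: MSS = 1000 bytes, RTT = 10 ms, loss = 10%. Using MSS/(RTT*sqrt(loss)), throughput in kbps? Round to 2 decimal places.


Given: MSS = 1000 bytes, RTT = 10 ms, loss = 10%
RTT in seconds = 10 / 1000 = 0.01
Loss rate = 10% = 0.1
sqrt(loss) = sqrt(0.1) = 0.316227766017
Throughput (bytes/s) = 1000 / (0.01 * 0.316227766017) = 316227.7660
Throughput (kbps) = 316227.7660 * 8 / 1000 = 2529.822128 -> 2529.82 kbps (2 dp)

2529.82


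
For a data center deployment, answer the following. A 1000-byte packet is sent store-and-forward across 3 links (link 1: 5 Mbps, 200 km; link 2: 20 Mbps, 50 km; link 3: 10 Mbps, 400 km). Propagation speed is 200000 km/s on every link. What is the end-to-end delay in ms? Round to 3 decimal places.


Packet = 1000 bytes = 8000 bits. Store-and-forward: sum (t_trans + t_prop) per link.
Link 1: t_trans = 8000/(5*10^6) s = 1.6000 ms; t_prop = 200/200000 s = 1.0000 ms; subtotal = 2.6000 ms
Link 2: t_trans = 8000/(20*10^6) s = 0.4000 ms; t_prop = 50/200000 s = 0.2500 ms; subtotal = 0.6500 ms
Link 3: t_trans = 8000/(10*10^6) s = 0.8000 ms; t_prop = 400/200000 s = 2.0000 ms; subtotal = 2.8000 ms
End-to-end = 2.6000 + 0.6500 + 2.8000 = 6.0500 ms -> 6.050 ms (3 dp)

6.050


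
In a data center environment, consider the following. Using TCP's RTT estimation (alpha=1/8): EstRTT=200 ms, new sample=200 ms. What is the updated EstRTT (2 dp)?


Given: EstRTT = 200 ms, SampleRTT = 200 ms, alpha = 1/8
New EstRTT = (1 - alpha) * EstRTT + alpha * SampleRTT
(7/8) * 200 = 175
(1/8) * 200 = 25
New EstRTT = 175 + 25 = 200 ms -> 200.00 ms (2 dp)

200.00


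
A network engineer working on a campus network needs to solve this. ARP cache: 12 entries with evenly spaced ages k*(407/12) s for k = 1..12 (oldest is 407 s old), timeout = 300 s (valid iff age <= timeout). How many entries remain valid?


Ages are k * 407/12 s for k = 1..12 (spacing = 33.9167 s).
Entry k is valid iff k * 407/12 <= 300 iff k <= 12 * 300 / 407 = 8.8452
n_valid = floor(8.8452) = 8
(n_stale = 12 - 8 = 4)

8


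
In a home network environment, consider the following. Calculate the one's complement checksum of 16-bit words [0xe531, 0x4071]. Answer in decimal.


Given words: [0xe531, 0x4071]
Step 1: Sum all words
Raw sum = 58673 + 16497 = 75170
Step 2: Fold carry: (9634 + 1) = 9635
One's complement = ~9635 & 0xFFFF = 55900

55900


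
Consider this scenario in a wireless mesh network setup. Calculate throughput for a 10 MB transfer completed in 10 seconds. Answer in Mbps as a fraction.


Given: file = 10 MB, time = 10 s
File in Mb = 10 * 8 = 80 Mb
Throughput = 80 / 10 Mbps
Throughput = 8 Mbps

8


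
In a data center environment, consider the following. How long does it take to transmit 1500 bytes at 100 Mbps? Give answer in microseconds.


Given: packet = 1500 bytes, bandwidth = 100 Mbps
Packet in bits = 1500 * 8 = 12000 bits
Bandwidth = 100 * 10^6 = 100000000 bps
Time = 12000 / 100000000 seconds
Time in us = 12000 * 10^6 / 100000000 = 120

120


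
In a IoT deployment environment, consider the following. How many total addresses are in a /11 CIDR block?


Given: CIDR prefix /11
Host bits = 32 - 11 = 21
Total addresses = 2^21 = 2097152

2097152


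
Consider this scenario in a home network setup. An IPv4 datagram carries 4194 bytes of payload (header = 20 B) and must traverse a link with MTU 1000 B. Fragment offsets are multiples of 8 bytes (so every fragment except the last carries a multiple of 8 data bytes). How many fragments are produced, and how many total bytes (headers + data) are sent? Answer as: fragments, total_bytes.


Max data per non-final fragment = floor((MTU - header)/8)*8 = floor((1000 - 20)/8)*8 = floor(980/8)*8 = 976 B
Final fragment needs no 8-byte alignment: it can carry up to MTU - header = 980 B
Non-final fragments needed = ceil((payload - 980) / 976) = ceil(3214/976) = ceil(3.2930) = 4
Number of fragments = 4 + 1 = 5
Fragment sizes (data): 4 * 976 B + 290 B (last, 290 <= 980 OK)
Total bytes sent = payload + n_frags * header = 4194 + 5*20 = 4194 + 100 = 4294 B

5, 4294


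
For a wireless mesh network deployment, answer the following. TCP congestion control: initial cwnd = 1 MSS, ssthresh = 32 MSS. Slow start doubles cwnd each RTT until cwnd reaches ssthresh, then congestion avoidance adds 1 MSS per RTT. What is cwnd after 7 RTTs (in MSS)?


RTT 0: cwnd = 1 MSS (initial)
RTT 1: cwnd = 2 MSS (slow start, doubled)
RTT 2: cwnd = 4 MSS (slow start, doubled)
RTT 3: cwnd = 8 MSS (slow start, doubled)
RTT 4: cwnd = 16 MSS (slow start, doubled)
RTT 5: cwnd = 32 MSS (slow start, doubled)
RTT 6: cwnd = 33 MSS (congestion avoidance, +1)
RTT 7: cwnd = 34 MSS (congestion avoidance, +1)

34


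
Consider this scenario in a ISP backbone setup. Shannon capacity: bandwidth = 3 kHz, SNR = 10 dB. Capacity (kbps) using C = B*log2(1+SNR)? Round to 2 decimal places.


Given: B = 3 kHz, SNR = 10 dB
SNR linear = 10^(10/10) = 10
1 + SNR = 11
log2(11) = 3.4594316186
C = 3 * 1000 * 3.4594316186 = 10378.2949 bps
C = 10.378295 kbps -> 10.38 kbps (2 dp)

10.38


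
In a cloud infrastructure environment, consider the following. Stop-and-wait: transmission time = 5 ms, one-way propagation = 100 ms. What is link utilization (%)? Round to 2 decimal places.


Given: Ttrans = 5 ms, Tprop = 100 ms
RTT = 2 * Tprop = 2 * 100 = 200 ms
U = Ttrans / (Ttrans + RTT)
U = 5 / (5 + 200)
U = 5 / 205 = 0.02439
U% = 2.44%

2.44


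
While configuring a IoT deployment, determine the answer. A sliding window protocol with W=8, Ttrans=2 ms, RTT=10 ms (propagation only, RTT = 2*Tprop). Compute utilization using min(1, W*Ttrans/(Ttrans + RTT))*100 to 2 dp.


Given: W = 8, Ttrans = 2 ms, RTT = 10 ms (= 2 * Tprop, Tprop = 5 ms)
Cycle time = Ttrans + RTT = 2 + 10 = 12 ms (first packet sent until its ACK returns)
W * Ttrans = 8 * 2 = 16 ms of sending per cycle
W * Ttrans / (Ttrans + RTT) = 16 / 12 = 1.333333
U = min(1, 1.333333) = 1.000000
U% = 100.00%

100.00


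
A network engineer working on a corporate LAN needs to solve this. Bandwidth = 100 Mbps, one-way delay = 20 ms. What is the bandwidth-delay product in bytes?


Given: bandwidth = 100 Mbps, delay = 20 ms
BDP in bits = 100 * 10^6 * 20 / 1000
BDP in bits = 2000000
BDP in bytes = 2000000 / 8 = 250000

250000


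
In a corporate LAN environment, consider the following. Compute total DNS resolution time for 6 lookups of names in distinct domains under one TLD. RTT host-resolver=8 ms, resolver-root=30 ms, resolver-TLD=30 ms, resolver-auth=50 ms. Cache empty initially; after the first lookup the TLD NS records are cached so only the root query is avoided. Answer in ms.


Lookup 1 (cold cache): local + root + TLD + auth = 8 + 30 + 30 + 50 = 118 ms
Lookups 2..6 (TLD NS cached -> skip root; new domain -> still ask TLD and auth): local + TLD + auth = 8 + 30 + 50 = 88 ms each
Remaining 5 lookups: 5 * 88 = 440 ms
Total = 118 + 440 = 558 ms

558


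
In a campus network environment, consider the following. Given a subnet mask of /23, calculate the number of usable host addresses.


Given: subnet mask /23
Host bits = 32 - 23 = 9
Total addresses = 2^9 = 512
Usable hosts = 512 - 2 (network + broadcast) = 510

510


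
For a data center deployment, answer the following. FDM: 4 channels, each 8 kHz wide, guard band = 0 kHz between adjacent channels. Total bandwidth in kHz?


Given: 4 channels, 8 kHz each, guard = 0 kHz
Channel bandwidth = 4 * 8 = 32 kHz
Guard bands = 3 gaps * 0 kHz = 0 kHz
Total = 32 + 0 = 32 kHz

32


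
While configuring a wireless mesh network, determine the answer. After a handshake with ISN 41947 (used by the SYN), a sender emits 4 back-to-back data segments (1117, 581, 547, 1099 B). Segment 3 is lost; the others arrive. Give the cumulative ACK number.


SYN uses sequence number 41947; first data byte = ISN + 1 = 41948.
Segment 1: SEQ = 41948, len = 1117 B, covers [41948, 43064]
Segment 2: SEQ = 43065, len = 581 B, covers [43065, 43645]
Segment 3: SEQ = 43646, len = 547 B, covers [43646, 44192] [LOST]
Segment 4: SEQ = 44193, len = 1099 B, covers [44193, 45291]
In-order data received: bytes [41948, 43645] (segments 1..2).
Segment 3 missing -> gap begins at byte 43646; later segments buffered out of order.
Cumulative ACK = next expected in-order byte = 41948 + 1117 + 581 = 43646

43646


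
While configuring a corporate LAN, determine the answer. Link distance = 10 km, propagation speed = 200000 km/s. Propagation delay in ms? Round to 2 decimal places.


Given: distance = 10 km, speed = 200000 km/s
Delay = distance / speed = 10 / 200000 seconds
Delay in ms = 10 * 1000 / 200000
Delay = 0.0500 ms
Rounded to 2 dp = 0.05 ms

0.05


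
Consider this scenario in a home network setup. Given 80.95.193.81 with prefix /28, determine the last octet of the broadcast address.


Given: IP = 80.95.193.81, prefix = /28
Host bits = 32 - 28 = 4
Network last octet = 81 AND mask = 80
Host part size = 2^4 - 1 = 15
Broadcast last octet = 80 OR 15 = 95

95


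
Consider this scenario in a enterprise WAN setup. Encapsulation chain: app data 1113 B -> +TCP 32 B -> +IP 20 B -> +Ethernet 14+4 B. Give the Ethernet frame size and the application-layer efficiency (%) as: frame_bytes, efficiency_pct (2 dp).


TCP segment = 1113 + 32 = 1145 B
IP packet = 1145 + 20 = 1165 B
Ethernet frame = 1165 + 14 + 4 = 1183 B
Efficiency = app / frame = 1113 / 1183 = 0.940828 = 94.0828% -> 94.08% (2 dp)

1183, 94.08


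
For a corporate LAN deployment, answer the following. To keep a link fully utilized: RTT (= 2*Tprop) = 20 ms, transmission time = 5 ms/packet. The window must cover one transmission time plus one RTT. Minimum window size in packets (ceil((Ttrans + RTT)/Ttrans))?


Given: Ttrans = 5 ms, RTT = 20 ms (= 2 * Tprop, Tprop = 10 ms)
Time until first ACK returns = Ttrans + RTT = 5 + 20 = 25 ms
Need W * Ttrans >= Ttrans + RTT  ->  W >= (Ttrans + RTT) / Ttrans
(Ttrans + RTT) / Ttrans = 25 / 5 = 5
W_min = ceil(5) = 5

5


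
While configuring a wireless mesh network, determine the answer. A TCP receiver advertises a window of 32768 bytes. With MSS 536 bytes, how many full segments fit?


Given: RWND = 32768 bytes, MSS = 536 bytes
Full segments = floor(RWND / MSS)
Full segments = floor(32768 / 536)
Full segments = floor(61.1343) = 61

61


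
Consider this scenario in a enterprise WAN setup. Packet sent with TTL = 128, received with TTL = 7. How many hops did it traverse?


Given: initial TTL = 128, received TTL = 7
Hops = initial TTL - received TTL
Hops = 128 - 7 = 121

121


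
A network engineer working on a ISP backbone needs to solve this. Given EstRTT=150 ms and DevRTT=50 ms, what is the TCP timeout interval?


Given: EstRTT = 150 ms, DevRTT = 50 ms
Timeout = EstRTT + 4 * DevRTT
4 * DevRTT = 4 * 50 = 200
Timeout = 150 + 200 = 350 ms

350


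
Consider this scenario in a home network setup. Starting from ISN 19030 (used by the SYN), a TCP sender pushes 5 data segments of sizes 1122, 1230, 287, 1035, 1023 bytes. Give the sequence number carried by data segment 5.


The SYN occupies sequence number ISN = 19030, so the first data byte is ISN + 1 = 19031.
SEQ of data segment i = (ISN + 1) + sum of payload sizes of segments 1..i-1.
Segment 1: SEQ = 19031, payload = 1122 bytes
Segment 2: SEQ = 20153, payload = 1230 bytes
Segment 3: SEQ = 21383, payload = 287 bytes
Segment 4: SEQ = 21670, payload = 1035 bytes
Segment 5: SEQ = 22705, payload = 1023 bytes
SEQ of segment 5 = 19031 + 1122 + 1230 + 287 + 1035 = 22705

22705


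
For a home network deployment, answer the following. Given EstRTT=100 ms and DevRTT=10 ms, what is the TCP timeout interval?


Given: EstRTT = 100 ms, DevRTT = 10 ms
Timeout = EstRTT + 4 * DevRTT
4 * DevRTT = 4 * 10 = 40
Timeout = 100 + 40 = 140 ms

140


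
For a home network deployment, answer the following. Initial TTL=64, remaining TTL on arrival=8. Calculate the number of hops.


Given: initial TTL = 64, received TTL = 8
Hops = initial TTL - received TTL
Hops = 64 - 8 = 56

56


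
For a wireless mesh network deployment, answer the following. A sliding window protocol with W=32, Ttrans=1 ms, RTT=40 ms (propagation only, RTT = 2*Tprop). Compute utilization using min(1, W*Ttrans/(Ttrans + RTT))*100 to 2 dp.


Given: W = 32, Ttrans = 1 ms, RTT = 40 ms (= 2 * Tprop, Tprop = 20 ms)
Cycle time = Ttrans + RTT = 1 + 40 = 41 ms (first packet sent until its ACK returns)
W * Ttrans = 32 * 1 = 32 ms of sending per cycle
W * Ttrans / (Ttrans + RTT) = 32 / 41 = 0.780488
U = min(1, 0.780488) = 0.780488
U% = 78.05%

78.05


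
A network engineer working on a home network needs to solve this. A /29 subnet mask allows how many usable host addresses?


Given: subnet mask /29
Host bits = 32 - 29 = 3
Total addresses = 2^3 = 8
Usable hosts = 8 - 2 (network + broadcast) = 6

6


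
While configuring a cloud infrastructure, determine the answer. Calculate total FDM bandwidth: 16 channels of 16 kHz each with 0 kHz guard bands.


Given: 16 channels, 16 kHz each, guard = 0 kHz
Channel bandwidth = 16 * 16 = 256 kHz
Guard bands = 15 gaps * 0 kHz = 0 kHz
Total = 256 + 0 = 256 kHz

256


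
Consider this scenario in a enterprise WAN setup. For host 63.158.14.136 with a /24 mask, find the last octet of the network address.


Given: IP = 63.158.14.136, prefix = /24
Subnet mask = 255.255.255.0
Last octet of IP: 136
Last octet of mask: 0
Network last octet = 136 AND 0 = 0

0


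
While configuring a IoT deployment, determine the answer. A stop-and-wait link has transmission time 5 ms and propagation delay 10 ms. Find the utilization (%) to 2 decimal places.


Given: Ttrans = 5 ms, Tprop = 10 ms
RTT = 2 * Tprop = 2 * 10 = 20 ms
U = Ttrans / (Ttrans + RTT)
U = 5 / (5 + 20)
U = 5 / 25 = 0.2
U% = 20.00%

20.00


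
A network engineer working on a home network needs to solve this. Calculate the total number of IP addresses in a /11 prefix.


Given: CIDR prefix /11
Host bits = 32 - 11 = 21
Total addresses = 2^21 = 2097152

2097152


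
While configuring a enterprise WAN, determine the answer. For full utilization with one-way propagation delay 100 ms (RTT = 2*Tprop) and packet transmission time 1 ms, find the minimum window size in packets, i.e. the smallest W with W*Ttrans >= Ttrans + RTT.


Given: Ttrans = 1 ms, RTT = 200 ms (= 2 * Tprop, Tprop = 100 ms)
Time until first ACK returns = Ttrans + RTT = 1 + 200 = 201 ms
Need W * Ttrans >= Ttrans + RTT  ->  W >= (Ttrans + RTT) / Ttrans
(Ttrans + RTT) / Ttrans = 201 / 1 = 201
W_min = ceil(201) = 201

201


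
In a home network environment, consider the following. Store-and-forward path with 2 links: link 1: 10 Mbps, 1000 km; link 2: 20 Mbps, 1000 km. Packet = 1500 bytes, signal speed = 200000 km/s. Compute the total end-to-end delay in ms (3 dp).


Packet = 1500 bytes = 12000 bits. Store-and-forward: sum (t_trans + t_prop) per link.
Link 1: t_trans = 12000/(10*10^6) s = 1.2000 ms; t_prop = 1000/200000 s = 5.0000 ms; subtotal = 6.2000 ms
Link 2: t_trans = 12000/(20*10^6) s = 0.6000 ms; t_prop = 1000/200000 s = 5.0000 ms; subtotal = 5.6000 ms
End-to-end = 6.2000 + 5.6000 = 11.8000 ms -> 11.800 ms (3 dp)

11.800


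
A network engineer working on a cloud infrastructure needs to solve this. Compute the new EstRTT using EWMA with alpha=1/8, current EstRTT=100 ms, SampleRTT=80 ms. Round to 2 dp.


Given: EstRTT = 100 ms, SampleRTT = 80 ms, alpha = 1/8
New EstRTT = (1 - alpha) * EstRTT + alpha * SampleRTT
(7/8) * 100 = 87.5
(1/8) * 80 = 10
New EstRTT = 87.5 + 10 = 97.5 ms -> 97.50 ms (2 dp)

97.50


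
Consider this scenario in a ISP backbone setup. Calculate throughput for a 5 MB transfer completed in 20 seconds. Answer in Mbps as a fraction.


Given: file = 5 MB, time = 20 s
File in Mb = 5 * 8 = 40 Mb
Throughput = 40 / 20 Mbps
Throughput = 2 Mbps

2


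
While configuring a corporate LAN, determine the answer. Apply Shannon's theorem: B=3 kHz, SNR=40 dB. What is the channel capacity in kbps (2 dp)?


Given: B = 3 kHz, SNR = 40 dB
SNR linear = 10^(40/10) = 10000
1 + SNR = 10001
log2(10001) = 13.2878566418
C = 3 * 1000 * 13.2878566418 = 39863.5699 bps
C = 39.863570 kbps -> 39.86 kbps (2 dp)

39.86


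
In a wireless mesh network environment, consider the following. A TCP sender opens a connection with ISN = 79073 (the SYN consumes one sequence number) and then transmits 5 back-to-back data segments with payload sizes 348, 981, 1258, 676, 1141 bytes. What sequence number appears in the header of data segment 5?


The SYN occupies sequence number ISN = 79073, so the first data byte is ISN + 1 = 79074.
SEQ of data segment i = (ISN + 1) + sum of payload sizes of segments 1..i-1.
Segment 1: SEQ = 79074, payload = 348 bytes
Segment 2: SEQ = 79422, payload = 981 bytes
Segment 3: SEQ = 80403, payload = 1258 bytes
Segment 4: SEQ = 81661, payload = 676 bytes
Segment 5: SEQ = 82337, payload = 1141 bytes
SEQ of segment 5 = 79074 + 348 + 981 + 1258 + 676 = 82337

82337


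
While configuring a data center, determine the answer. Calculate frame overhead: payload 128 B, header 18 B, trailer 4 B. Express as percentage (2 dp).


Given: payload = 128 B, header = 18 B, trailer = 4 B
Overhead bytes = header + trailer = 18 + 4 = 22
Total frame = payload + overhead = 128 + 22 = 150
Overhead % = 22 / 150 * 100 = 14.6667% -> 14.67% (2 dp)

14.67


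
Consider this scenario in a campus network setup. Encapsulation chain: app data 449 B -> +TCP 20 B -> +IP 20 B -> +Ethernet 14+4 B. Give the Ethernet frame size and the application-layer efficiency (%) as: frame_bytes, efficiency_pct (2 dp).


TCP segment = 449 + 20 = 469 B
IP packet = 469 + 20 = 489 B
Ethernet frame = 489 + 14 + 4 = 507 B
Efficiency = app / frame = 449 / 507 = 0.885602 = 88.5602% -> 88.56% (2 dp)

507, 88.56


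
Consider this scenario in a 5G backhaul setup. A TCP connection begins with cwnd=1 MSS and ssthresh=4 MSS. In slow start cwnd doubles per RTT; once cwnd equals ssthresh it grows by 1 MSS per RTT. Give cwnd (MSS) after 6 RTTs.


RTT 0: cwnd = 1 MSS (initial)
RTT 1: cwnd = 2 MSS (slow start, doubled)
RTT 2: cwnd = 4 MSS (slow start, doubled)
RTT 3: cwnd = 5 MSS (congestion avoidance, +1)
RTT 4: cwnd = 6 MSS (congestion avoidance, +1)
RTT 5: cwnd = 7 MSS (congestion avoidance, +1)
RTT 6: cwnd = 8 MSS (congestion avoidance, +1)

8


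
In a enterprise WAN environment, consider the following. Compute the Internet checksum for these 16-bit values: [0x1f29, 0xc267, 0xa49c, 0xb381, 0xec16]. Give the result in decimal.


Given words: [0x1f29, 0xc267, 0xa49c, 0xb381, 0xec16]
Step 1: Sum all words
Raw sum = 7977 + 49767 + 42140 + 45953 + 60438 = 206275
Step 2: Fold carry: (9667 + 3) = 9670
One's complement = ~9670 & 0xFFFF = 55865

55865


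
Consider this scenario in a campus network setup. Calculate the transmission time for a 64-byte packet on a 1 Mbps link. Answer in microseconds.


Given: packet = 64 bytes, bandwidth = 1 Mbps
Packet in bits = 64 * 8 = 512 bits
Bandwidth = 1 * 10^6 = 1000000 bps
Time = 512 / 1000000 seconds
Time in us = 512 * 10^6 / 1000000 = 512

512


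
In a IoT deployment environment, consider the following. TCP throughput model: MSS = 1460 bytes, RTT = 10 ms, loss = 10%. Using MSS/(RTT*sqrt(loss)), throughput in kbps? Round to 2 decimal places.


Given: MSS = 1460 bytes, RTT = 10 ms, loss = 10%
RTT in seconds = 10 / 1000 = 0.01
Loss rate = 10% = 0.1
sqrt(loss) = sqrt(0.1) = 0.316227766017
Throughput (bytes/s) = 1460 / (0.01 * 0.316227766017) = 461692.5384
Throughput (kbps) = 461692.5384 * 8 / 1000 = 3693.540307 -> 3693.54 kbps (2 dp)

3693.54


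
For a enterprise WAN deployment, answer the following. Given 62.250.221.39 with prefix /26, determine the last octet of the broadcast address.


Given: IP = 62.250.221.39, prefix = /26
Host bits = 32 - 26 = 6
Network last octet = 39 AND mask = 0
Host part size = 2^6 - 1 = 63
Broadcast last octet = 0 OR 63 = 63

63


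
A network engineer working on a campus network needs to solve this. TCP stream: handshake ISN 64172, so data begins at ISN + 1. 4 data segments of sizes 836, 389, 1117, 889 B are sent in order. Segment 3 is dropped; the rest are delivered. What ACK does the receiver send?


SYN uses sequence number 64172; first data byte = ISN + 1 = 64173.
Segment 1: SEQ = 64173, len = 836 B, covers [64173, 65008]
Segment 2: SEQ = 65009, len = 389 B, covers [65009, 65397]
Segment 3: SEQ = 65398, len = 1117 B, covers [65398, 66514] [LOST]
Segment 4: SEQ = 66515, len = 889 B, covers [66515, 67403]
In-order data received: bytes [64173, 65397] (segments 1..2).
Segment 3 missing -> gap begins at byte 65398; later segments buffered out of order.
Cumulative ACK = next expected in-order byte = 64173 + 836 + 389 = 65398

65398


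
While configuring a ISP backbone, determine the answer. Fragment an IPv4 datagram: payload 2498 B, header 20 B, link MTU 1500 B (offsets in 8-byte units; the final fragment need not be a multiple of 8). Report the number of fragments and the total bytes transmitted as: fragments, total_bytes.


Max data per non-final fragment = floor((MTU - header)/8)*8 = floor((1500 - 20)/8)*8 = floor(1480/8)*8 = 1480 B
Final fragment needs no 8-byte alignment: it can carry up to MTU - header = 1480 B
Non-final fragments needed = ceil((payload - 1480) / 1480) = ceil(1018/1480) = ceil(0.6878) = 1
Number of fragments = 1 + 1 = 2
Fragment sizes (data): 1 * 1480 B + 1018 B (last, 1018 <= 1480 OK)
Total bytes sent = payload + n_frags * header = 2498 + 2*20 = 2498 + 40 = 2538 B

2, 2538


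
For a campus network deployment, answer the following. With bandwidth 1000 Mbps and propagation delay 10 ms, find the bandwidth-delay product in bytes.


Given: bandwidth = 1000 Mbps, delay = 10 ms
BDP in bits = 1000 * 10^6 * 10 / 1000
BDP in bits = 10000000
BDP in bytes = 10000000 / 8 = 1250000

1250000


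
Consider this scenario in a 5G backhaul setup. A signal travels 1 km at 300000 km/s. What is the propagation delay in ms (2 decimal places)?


Given: distance = 1 km, speed = 300000 km/s
Delay = distance / speed = 1 / 300000 seconds
Delay in ms = 1 * 1000 / 300000
Delay = 0.0033 ms
Rounded to 2 dp = 0.00 ms

0.00


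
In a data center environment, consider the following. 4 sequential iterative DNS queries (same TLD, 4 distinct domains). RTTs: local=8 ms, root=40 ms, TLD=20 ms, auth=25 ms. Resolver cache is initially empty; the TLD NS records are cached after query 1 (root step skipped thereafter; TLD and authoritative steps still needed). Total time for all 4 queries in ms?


Lookup 1 (cold cache): local + root + TLD + auth = 8 + 40 + 20 + 25 = 93 ms
Lookups 2..4 (TLD NS cached -> skip root; new domain -> still ask TLD and auth): local + TLD + auth = 8 + 20 + 25 = 53 ms each
Remaining 3 lookups: 3 * 53 = 159 ms
Total = 93 + 159 = 252 ms

252


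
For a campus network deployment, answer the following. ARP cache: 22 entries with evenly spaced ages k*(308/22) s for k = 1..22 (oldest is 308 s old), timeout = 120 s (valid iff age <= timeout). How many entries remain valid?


Ages are k * 308/22 s for k = 1..22 (spacing = 14.0000 s).
Entry k is valid iff k * 308/22 <= 120 iff k <= 22 * 120 / 308 = 8.5714
n_valid = floor(8.5714) = 8
(n_stale = 22 - 8 = 14)

8


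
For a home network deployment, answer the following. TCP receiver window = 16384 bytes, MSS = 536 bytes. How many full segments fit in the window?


Given: RWND = 16384 bytes, MSS = 536 bytes
Full segments = floor(RWND / MSS)
Full segments = floor(16384 / 536)
Full segments = floor(30.5672) = 30

30


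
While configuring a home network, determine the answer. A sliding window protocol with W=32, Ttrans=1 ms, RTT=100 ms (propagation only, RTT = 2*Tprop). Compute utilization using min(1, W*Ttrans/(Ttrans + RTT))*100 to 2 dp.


Given: W = 32, Ttrans = 1 ms, RTT = 100 ms (= 2 * Tprop, Tprop = 50 ms)
Cycle time = Ttrans + RTT = 1 + 100 = 101 ms (first packet sent until its ACK returns)
W * Ttrans = 32 * 1 = 32 ms of sending per cycle
W * Ttrans / (Ttrans + RTT) = 32 / 101 = 0.316832
U = min(1, 0.316832) = 0.316832
U% = 31.68%

31.68


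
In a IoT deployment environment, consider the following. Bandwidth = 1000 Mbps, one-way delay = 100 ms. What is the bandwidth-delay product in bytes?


Given: bandwidth = 1000 Mbps, delay = 100 ms
BDP in bits = 1000 * 10^6 * 100 / 1000
BDP in bits = 100000000
BDP in bytes = 100000000 / 8 = 12500000

12500000


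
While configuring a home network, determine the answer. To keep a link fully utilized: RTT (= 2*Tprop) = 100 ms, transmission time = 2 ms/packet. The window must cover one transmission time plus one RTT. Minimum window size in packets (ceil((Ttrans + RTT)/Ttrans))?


Given: Ttrans = 2 ms, RTT = 100 ms (= 2 * Tprop, Tprop = 50 ms)
Time until first ACK returns = Ttrans + RTT = 2 + 100 = 102 ms
Need W * Ttrans >= Ttrans + RTT  ->  W >= (Ttrans + RTT) / Ttrans
(Ttrans + RTT) / Ttrans = 102 / 2 = 51
W_min = ceil(51) = 51

51


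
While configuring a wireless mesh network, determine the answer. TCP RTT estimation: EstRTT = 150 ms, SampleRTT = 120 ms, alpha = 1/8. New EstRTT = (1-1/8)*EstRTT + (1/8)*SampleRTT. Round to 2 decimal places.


Given: EstRTT = 150 ms, SampleRTT = 120 ms, alpha = 1/8
New EstRTT = (1 - alpha) * EstRTT + alpha * SampleRTT
(7/8) * 150 = 131.25
(1/8) * 120 = 15
New EstRTT = 131.25 + 15 = 146.25 ms -> 146.25 ms (2 dp)

146.25


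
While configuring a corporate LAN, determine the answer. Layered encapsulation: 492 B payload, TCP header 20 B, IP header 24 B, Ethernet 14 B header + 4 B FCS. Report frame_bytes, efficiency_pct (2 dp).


TCP segment = 492 + 20 = 512 B
IP packet = 512 + 24 = 536 B
Ethernet frame = 536 + 14 + 4 = 554 B
Efficiency = app / frame = 492 / 554 = 0.888087 = 88.8087% -> 88.81% (2 dp)

554, 88.81


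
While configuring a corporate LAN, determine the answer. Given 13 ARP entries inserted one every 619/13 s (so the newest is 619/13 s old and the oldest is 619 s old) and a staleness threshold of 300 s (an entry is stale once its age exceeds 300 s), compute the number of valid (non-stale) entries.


Ages are k * 619/13 s for k = 1..13 (spacing = 47.6154 s).
Entry k is valid iff k * 619/13 <= 300 iff k <= 13 * 300 / 619 = 6.3005
n_valid = floor(6.3005) = 6
(n_stale = 13 - 6 = 7)

6


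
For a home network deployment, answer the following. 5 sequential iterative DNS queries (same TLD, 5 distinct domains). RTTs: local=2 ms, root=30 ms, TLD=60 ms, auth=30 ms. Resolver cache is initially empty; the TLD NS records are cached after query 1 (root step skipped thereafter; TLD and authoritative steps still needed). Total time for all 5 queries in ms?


Lookup 1 (cold cache): local + root + TLD + auth = 2 + 30 + 60 + 30 = 122 ms
Lookups 2..5 (TLD NS cached -> skip root; new domain -> still ask TLD and auth): local + TLD + auth = 2 + 60 + 30 = 92 ms each
Remaining 4 lookups: 4 * 92 = 368 ms
Total = 122 + 368 = 490 ms

490


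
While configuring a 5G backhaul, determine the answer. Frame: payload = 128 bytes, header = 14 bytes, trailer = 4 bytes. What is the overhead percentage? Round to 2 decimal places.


Given: payload = 128 B, header = 14 B, trailer = 4 B
Overhead bytes = header + trailer = 14 + 4 = 18
Total frame = payload + overhead = 128 + 18 = 146
Overhead % = 18 / 146 * 100 = 12.3288% -> 12.33% (2 dp)

12.33


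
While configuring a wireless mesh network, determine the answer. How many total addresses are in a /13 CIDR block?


Given: CIDR prefix /13
Host bits = 32 - 13 = 19
Total addresses = 2^19 = 524288

524288


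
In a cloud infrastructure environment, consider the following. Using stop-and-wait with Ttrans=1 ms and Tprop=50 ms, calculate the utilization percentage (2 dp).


Given: Ttrans = 1 ms, Tprop = 50 ms
RTT = 2 * Tprop = 2 * 50 = 100 ms
U = Ttrans / (Ttrans + RTT)
U = 1 / (1 + 100)
U = 1 / 101 = 0.009901
U% = 0.99%

0.99


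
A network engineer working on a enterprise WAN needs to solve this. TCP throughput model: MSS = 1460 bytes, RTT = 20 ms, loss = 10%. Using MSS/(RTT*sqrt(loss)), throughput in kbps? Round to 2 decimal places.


Given: MSS = 1460 bytes, RTT = 20 ms, loss = 10%
RTT in seconds = 20 / 1000 = 0.02
Loss rate = 10% = 0.1
sqrt(loss) = sqrt(0.1) = 0.316227766017
Throughput (bytes/s) = 1460 / (0.02 * 0.316227766017) = 230846.2692
Throughput (kbps) = 230846.2692 * 8 / 1000 = 1846.770154 -> 1846.77 kbps (2 dp)

1846.77


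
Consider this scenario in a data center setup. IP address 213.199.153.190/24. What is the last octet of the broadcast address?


Given: IP = 213.199.153.190, prefix = /24
Host bits = 32 - 24 = 8
Network last octet = 190 AND mask = 0
Host part size = 2^8 - 1 = 255
Broadcast last octet = 0 OR 255 = 255

255


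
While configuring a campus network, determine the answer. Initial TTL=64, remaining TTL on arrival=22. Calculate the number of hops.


Given: initial TTL = 64, received TTL = 22
Hops = initial TTL - received TTL
Hops = 64 - 22 = 42

42


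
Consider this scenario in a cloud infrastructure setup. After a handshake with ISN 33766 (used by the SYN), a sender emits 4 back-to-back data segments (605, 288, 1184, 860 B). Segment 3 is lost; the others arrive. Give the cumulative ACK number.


SYN uses sequence number 33766; first data byte = ISN + 1 = 33767.
Segment 1: SEQ = 33767, len = 605 B, covers [33767, 34371]
Segment 2: SEQ = 34372, len = 288 B, covers [34372, 34659]
Segment 3: SEQ = 34660, len = 1184 B, covers [34660, 35843] [LOST]
Segment 4: SEQ = 35844, len = 860 B, covers [35844, 36703]
In-order data received: bytes [33767, 34659] (segments 1..2).
Segment 3 missing -> gap begins at byte 34660; later segments buffered out of order.
Cumulative ACK = next expected in-order byte = 33767 + 605 + 288 = 34660

34660


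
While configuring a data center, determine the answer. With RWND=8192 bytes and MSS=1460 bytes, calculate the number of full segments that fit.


Given: RWND = 8192 bytes, MSS = 1460 bytes
Full segments = floor(RWND / MSS)
Full segments = floor(8192 / 1460)
Full segments = floor(5.611) = 5

5


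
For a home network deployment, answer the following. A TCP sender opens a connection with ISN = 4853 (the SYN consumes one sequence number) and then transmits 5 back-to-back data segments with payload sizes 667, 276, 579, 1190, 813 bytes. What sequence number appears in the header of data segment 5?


The SYN occupies sequence number ISN = 4853, so the first data byte is ISN + 1 = 4854.
SEQ of data segment i = (ISN + 1) + sum of payload sizes of segments 1..i-1.
Segment 1: SEQ = 4854, payload = 667 bytes
Segment 2: SEQ = 5521, payload = 276 bytes
Segment 3: SEQ = 5797, payload = 579 bytes
Segment 4: SEQ = 6376, payload = 1190 bytes
Segment 5: SEQ = 7566, payload = 813 bytes
SEQ of segment 5 = 4854 + 667 + 276 + 579 + 1190 = 7566

7566


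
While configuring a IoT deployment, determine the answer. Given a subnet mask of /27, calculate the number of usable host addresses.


Given: subnet mask /27
Host bits = 32 - 27 = 5
Total addresses = 2^5 = 32
Usable hosts = 32 - 2 (network + broadcast) = 30

30


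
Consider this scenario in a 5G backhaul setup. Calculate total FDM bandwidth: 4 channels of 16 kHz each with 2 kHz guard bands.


Given: 4 channels, 16 kHz each, guard = 2 kHz
Channel bandwidth = 4 * 16 = 64 kHz
Guard bands = 3 gaps * 2 kHz = 6 kHz
Total = 64 + 6 = 70 kHz

70


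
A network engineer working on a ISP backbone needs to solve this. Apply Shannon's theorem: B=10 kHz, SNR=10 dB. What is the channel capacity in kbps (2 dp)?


Given: B = 10 kHz, SNR = 10 dB
SNR linear = 10^(10/10) = 10
1 + SNR = 11
log2(11) = 3.4594316186
C = 10 * 1000 * 3.4594316186 = 34594.3162 bps
C = 34.594316 kbps -> 34.59 kbps (2 dp)

34.59


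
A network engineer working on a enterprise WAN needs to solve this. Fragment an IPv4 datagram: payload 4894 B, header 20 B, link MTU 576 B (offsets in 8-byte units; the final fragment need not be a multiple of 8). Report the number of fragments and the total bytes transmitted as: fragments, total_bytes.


Max data per non-final fragment = floor((MTU - header)/8)*8 = floor((576 - 20)/8)*8 = floor(556/8)*8 = 552 B
Final fragment needs no 8-byte alignment: it can carry up to MTU - header = 556 B
Non-final fragments needed = ceil((payload - 556) / 552) = ceil(4338/552) = ceil(7.8587) = 8
Number of fragments = 8 + 1 = 9
Fragment sizes (data): 8 * 552 B + 478 B (last, 478 <= 556 OK)
Total bytes sent = payload + n_frags * header = 4894 + 9*20 = 4894 + 180 = 5074 B

9, 5074


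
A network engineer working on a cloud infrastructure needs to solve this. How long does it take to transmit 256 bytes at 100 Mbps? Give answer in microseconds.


Given: packet = 256 bytes, bandwidth = 100 Mbps
Packet in bits = 256 * 8 = 2048 bits
Bandwidth = 100 * 10^6 = 100000000 bps
Time = 2048 / 100000000 seconds
Time in us = 2048 * 10^6 / 100000000 = 20.48

20.48


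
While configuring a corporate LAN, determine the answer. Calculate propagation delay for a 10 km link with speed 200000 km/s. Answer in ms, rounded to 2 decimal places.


Given: distance = 10 km, speed = 200000 km/s
Delay = distance / speed = 10 / 200000 seconds
Delay in ms = 10 * 1000 / 200000
Delay = 0.0500 ms
Rounded to 2 dp = 0.05 ms

0.05


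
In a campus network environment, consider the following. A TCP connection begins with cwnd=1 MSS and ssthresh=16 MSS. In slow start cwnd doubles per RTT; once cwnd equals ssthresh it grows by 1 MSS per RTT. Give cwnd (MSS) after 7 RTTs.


RTT 0: cwnd = 1 MSS (initial)
RTT 1: cwnd = 2 MSS (slow start, doubled)
RTT 2: cwnd = 4 MSS (slow start, doubled)
RTT 3: cwnd = 8 MSS (slow start, doubled)
RTT 4: cwnd = 16 MSS (slow start, doubled)
RTT 5: cwnd = 17 MSS (congestion avoidance, +1)
RTT 6: cwnd = 18 MSS (congestion avoidance, +1)
RTT 7: cwnd = 19 MSS (congestion avoidance, +1)

19
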